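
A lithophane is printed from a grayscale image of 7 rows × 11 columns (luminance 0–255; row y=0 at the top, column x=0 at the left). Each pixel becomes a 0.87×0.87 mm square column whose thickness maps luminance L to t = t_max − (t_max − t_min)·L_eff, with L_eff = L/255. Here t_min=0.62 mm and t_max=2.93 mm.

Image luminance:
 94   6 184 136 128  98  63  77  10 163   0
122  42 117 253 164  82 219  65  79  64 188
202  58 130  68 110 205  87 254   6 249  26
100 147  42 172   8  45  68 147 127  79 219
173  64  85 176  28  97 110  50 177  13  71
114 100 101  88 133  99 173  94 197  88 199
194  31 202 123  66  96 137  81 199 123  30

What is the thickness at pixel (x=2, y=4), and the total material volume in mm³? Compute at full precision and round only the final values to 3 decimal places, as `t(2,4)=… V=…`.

t(2,4)=2.160 V=111.694

span = t_max - t_min = 2.93 - 0.62 = 2.310
L(2,4) = 85, L_eff = 85/255 = 0.333333
t(2,4) = 2.93 - 2.310·0.333333 = 2.160
Σt over all 7·11 pixels = 125433/850 ≈ 147.5682353
V = pitch²·Σt = 0.87²·125433/850 = 111.694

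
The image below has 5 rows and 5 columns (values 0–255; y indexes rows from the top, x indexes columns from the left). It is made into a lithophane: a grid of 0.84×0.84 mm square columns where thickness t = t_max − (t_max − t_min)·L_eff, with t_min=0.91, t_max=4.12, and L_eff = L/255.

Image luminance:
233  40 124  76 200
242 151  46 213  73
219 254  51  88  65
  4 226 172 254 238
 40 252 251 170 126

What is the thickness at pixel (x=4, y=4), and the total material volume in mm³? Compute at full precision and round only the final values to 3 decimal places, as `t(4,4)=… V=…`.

t(4,4)=2.534 V=38.853

span = t_max - t_min = 4.12 - 0.91 = 3.210
L(4,4) = 126, L_eff = 126/255 = 0.494118
t(4,4) = 4.12 - 3.210·0.494118 = 2.534
Σt over all 5·5 pixels = 55.064
V = pitch²·Σt = 0.84²·55.064 = 38.853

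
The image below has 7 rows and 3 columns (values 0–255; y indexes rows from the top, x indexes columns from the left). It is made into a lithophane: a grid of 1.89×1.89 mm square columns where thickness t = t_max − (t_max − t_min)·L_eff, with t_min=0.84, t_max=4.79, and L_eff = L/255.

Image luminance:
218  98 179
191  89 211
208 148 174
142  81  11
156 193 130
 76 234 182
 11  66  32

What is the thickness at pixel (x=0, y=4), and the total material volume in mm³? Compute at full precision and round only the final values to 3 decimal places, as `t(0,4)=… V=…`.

t(0,4)=2.374 V=202.726

span = t_max - t_min = 4.79 - 0.84 = 3.950
L(0,4) = 156, L_eff = 156/255 = 0.611765
t(0,4) = 4.79 - 3.950·0.611765 = 2.374
Σt over all 7·3 pixels = 289439/5100 ≈ 56.7527451
V = pitch²·Σt = 1.89²·289439/5100 = 202.726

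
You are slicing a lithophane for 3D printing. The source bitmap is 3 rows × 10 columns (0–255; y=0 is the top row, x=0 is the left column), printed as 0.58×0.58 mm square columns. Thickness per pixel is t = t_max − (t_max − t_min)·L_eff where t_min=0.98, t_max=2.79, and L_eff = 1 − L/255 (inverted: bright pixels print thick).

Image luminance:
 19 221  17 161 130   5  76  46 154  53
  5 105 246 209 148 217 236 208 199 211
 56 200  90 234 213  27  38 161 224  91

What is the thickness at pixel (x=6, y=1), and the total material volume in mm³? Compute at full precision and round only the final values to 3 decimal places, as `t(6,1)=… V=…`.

span = t_max - t_min = 2.79 - 0.98 = 1.810
L(6,1) = 236, L_eff = 1 - 236/255 = 0.074510 (inverted)
t(6,1) = 2.79 - 1.810·0.074510 = 2.655
Σt over all 3·10 pixels = 14737/255 ≈ 57.7921569
V = pitch²·Σt = 0.58²·14737/255 = 19.441

t(6,1)=2.655 V=19.441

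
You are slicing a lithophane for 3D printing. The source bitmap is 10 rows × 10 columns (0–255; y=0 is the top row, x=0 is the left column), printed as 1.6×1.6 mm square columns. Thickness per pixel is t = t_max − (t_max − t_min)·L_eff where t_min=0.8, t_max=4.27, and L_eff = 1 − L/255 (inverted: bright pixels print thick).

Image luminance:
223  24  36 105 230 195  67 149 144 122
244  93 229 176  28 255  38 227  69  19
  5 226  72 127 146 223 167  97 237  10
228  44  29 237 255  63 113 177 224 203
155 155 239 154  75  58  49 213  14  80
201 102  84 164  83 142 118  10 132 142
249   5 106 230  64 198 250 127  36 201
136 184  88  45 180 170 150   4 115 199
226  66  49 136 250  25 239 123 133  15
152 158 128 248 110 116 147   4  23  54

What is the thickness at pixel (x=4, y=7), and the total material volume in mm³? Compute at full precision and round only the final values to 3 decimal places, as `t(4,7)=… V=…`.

t(4,7)=3.249 V=659.933

span = t_max - t_min = 4.27 - 0.8 = 3.470
L(4,7) = 180, L_eff = 1 - 180/255 = 0.294118 (inverted)
t(4,7) = 4.27 - 3.470·0.294118 = 3.249
Σt over all 10·10 pixels = 438237/1700 ≈ 257.7864706
V = pitch²·Σt = 1.6²·438237/1700 = 659.933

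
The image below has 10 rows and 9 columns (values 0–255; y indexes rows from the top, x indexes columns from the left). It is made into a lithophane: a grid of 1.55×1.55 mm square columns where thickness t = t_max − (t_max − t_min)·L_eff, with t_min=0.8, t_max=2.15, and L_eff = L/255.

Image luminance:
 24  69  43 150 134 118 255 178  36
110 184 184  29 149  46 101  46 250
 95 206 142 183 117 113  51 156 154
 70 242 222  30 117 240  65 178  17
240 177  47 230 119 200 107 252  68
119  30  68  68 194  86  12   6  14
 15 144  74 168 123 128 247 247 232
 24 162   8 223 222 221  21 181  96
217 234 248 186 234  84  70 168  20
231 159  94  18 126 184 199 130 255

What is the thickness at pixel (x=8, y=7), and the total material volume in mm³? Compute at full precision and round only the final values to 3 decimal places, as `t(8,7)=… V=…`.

t(8,7)=1.642 V=313.094

span = t_max - t_min = 2.15 - 0.8 = 1.350
L(8,7) = 96, L_eff = 96/255 = 0.376471
t(8,7) = 2.15 - 1.350·0.376471 = 1.642
Σt over all 10·9 pixels = 130.32
V = pitch²·Σt = 1.55²·130.32 = 313.094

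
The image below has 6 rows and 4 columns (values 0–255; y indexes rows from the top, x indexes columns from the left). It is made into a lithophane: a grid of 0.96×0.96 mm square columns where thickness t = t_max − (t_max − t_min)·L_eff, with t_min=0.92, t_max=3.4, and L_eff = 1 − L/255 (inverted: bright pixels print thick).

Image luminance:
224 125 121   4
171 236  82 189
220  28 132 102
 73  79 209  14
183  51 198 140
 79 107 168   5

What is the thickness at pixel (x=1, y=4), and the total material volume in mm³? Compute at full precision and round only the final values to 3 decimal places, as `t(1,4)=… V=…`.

t(1,4)=1.416 V=46.700

span = t_max - t_min = 3.4 - 0.92 = 2.480
L(1,4) = 51, L_eff = 1 - 51/255 = 0.800000 (inverted)
t(1,4) = 3.4 - 2.480·0.800000 = 1.416
Σt over all 6·4 pixels = 21536/425 ≈ 50.6729412
V = pitch²·Σt = 0.96²·21536/425 = 46.700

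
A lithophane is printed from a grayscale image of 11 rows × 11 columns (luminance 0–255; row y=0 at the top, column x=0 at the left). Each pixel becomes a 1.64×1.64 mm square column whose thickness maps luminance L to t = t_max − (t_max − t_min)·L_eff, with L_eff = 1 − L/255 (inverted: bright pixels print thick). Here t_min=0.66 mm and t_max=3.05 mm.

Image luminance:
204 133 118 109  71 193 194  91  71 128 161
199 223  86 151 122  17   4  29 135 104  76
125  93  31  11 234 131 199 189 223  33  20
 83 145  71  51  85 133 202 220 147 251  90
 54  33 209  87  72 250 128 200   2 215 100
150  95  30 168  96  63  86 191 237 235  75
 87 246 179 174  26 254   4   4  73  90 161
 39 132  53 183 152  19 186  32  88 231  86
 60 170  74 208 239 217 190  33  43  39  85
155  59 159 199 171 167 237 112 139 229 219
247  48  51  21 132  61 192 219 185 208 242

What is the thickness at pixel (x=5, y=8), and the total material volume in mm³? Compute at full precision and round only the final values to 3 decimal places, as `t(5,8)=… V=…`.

span = t_max - t_min = 3.05 - 0.66 = 2.390
L(5,8) = 217, L_eff = 1 - 217/255 = 0.149020 (inverted)
t(5,8) = 3.05 - 2.390·0.149020 = 2.694
Σt over all 11·11 pixels = 1911333/8500 ≈ 224.8627059
V = pitch²·Σt = 1.64²·1911333/8500 = 604.791

t(5,8)=2.694 V=604.791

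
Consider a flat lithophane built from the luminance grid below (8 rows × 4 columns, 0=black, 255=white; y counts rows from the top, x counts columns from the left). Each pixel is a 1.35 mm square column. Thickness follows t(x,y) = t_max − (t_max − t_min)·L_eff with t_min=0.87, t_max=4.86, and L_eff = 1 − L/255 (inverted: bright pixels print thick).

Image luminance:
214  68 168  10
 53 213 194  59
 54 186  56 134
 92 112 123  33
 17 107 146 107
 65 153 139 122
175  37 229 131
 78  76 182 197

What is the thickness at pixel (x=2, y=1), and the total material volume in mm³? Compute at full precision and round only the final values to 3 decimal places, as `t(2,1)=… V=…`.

t(2,1)=3.906 V=157.106

span = t_max - t_min = 4.86 - 0.87 = 3.990
L(2,1) = 194, L_eff = 1 - 194/255 = 0.239216 (inverted)
t(2,1) = 4.86 - 3.990·0.239216 = 3.906
Σt over all 8·4 pixels = 73273/850 ≈ 86.2035294
V = pitch²·Σt = 1.35²·73273/850 = 157.106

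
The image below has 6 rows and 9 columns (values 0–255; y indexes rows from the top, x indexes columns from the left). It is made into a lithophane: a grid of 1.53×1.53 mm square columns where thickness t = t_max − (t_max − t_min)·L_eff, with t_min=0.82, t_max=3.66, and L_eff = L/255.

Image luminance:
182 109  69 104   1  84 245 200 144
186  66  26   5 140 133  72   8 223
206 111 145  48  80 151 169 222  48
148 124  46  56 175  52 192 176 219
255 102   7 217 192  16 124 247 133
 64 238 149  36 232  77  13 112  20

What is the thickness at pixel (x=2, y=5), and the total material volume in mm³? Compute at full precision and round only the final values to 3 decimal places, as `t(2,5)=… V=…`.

span = t_max - t_min = 3.66 - 0.82 = 2.840
L(2,5) = 149, L_eff = 149/255 = 0.584314
t(2,5) = 3.66 - 2.840·0.584314 = 2.001
Σt over all 6·9 pixels = 791426/6375 ≈ 124.1452549
V = pitch²·Σt = 1.53²·791426/6375 = 290.612

t(2,5)=2.001 V=290.612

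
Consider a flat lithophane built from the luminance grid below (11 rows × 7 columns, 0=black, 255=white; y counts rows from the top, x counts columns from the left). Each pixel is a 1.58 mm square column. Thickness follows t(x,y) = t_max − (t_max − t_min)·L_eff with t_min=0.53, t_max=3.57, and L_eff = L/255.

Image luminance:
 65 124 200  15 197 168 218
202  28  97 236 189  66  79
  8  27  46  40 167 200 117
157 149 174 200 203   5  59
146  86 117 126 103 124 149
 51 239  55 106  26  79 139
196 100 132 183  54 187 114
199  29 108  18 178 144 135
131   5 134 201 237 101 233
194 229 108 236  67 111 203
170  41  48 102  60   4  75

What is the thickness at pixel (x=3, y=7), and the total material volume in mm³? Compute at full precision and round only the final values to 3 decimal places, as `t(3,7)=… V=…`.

span = t_max - t_min = 3.57 - 0.53 = 3.040
L(3,7) = 18, L_eff = 18/255 = 0.070588
t(3,7) = 3.57 - 3.040·0.070588 = 3.355
Σt over all 11·7 pixels = 4137199/25500 ≈ 162.2430980
V = pitch²·Σt = 1.58²·4137199/25500 = 405.024

t(3,7)=3.355 V=405.024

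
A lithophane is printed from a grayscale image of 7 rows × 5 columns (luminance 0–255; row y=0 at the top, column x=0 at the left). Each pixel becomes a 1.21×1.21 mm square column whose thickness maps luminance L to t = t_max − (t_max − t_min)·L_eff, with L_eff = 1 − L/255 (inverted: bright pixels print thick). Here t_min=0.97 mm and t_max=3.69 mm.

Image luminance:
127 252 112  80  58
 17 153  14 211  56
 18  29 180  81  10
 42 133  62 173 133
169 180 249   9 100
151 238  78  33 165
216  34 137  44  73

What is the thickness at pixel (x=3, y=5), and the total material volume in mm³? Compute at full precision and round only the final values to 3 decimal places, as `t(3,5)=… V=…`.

t(3,5)=1.322 V=109.317

span = t_max - t_min = 3.69 - 0.97 = 2.720
L(3,5) = 33, L_eff = 1 - 33/255 = 0.870588 (inverted)
t(3,5) = 3.69 - 2.720·0.870588 = 1.322
Σt over all 7·5 pixels = 111997/1500 ≈ 74.6646667
V = pitch²·Σt = 1.21²·111997/1500 = 109.317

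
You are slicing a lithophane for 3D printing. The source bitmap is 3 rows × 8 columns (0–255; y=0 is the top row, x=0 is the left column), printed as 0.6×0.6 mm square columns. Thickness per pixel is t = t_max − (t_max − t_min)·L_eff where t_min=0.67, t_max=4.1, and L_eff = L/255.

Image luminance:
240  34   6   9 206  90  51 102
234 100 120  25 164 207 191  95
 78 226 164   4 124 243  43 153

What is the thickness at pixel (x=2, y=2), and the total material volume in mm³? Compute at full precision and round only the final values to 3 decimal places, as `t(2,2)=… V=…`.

span = t_max - t_min = 4.1 - 0.67 = 3.430
L(2,2) = 164, L_eff = 164/255 = 0.643137
t(2,2) = 4.1 - 3.430·0.643137 = 1.894
Σt over all 3·8 pixels = 1511413/25500 ≈ 59.2710980
V = pitch²·Σt = 0.6²·1511413/25500 = 21.338

t(2,2)=1.894 V=21.338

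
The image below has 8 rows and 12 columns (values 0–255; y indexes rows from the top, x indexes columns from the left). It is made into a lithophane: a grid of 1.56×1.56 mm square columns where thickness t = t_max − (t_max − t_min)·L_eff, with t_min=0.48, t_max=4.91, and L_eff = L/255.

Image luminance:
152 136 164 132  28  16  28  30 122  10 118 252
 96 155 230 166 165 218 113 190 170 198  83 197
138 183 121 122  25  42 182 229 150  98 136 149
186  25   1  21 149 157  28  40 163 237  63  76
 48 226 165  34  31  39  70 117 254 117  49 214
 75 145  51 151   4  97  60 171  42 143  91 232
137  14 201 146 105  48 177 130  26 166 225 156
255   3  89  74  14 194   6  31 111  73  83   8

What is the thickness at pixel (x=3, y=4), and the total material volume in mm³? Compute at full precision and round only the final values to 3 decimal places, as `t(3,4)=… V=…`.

span = t_max - t_min = 4.91 - 0.48 = 4.430
L(3,4) = 34, L_eff = 34/255 = 0.133333
t(3,4) = 4.91 - 4.430·0.133333 = 4.319
Σt over all 8·12 pixels = 1787999/6375 ≈ 280.4704314
V = pitch²·Σt = 1.56²·1787999/6375 = 682.553

t(3,4)=4.319 V=682.553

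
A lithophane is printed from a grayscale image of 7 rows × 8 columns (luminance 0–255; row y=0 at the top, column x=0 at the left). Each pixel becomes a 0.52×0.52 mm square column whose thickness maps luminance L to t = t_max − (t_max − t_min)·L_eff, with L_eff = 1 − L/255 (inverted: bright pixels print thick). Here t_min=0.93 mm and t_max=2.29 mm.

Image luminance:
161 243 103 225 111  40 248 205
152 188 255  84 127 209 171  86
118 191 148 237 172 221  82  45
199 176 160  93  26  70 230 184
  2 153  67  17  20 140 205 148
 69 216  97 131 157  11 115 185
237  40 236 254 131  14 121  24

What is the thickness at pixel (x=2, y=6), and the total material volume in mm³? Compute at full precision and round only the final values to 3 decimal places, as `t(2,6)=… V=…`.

span = t_max - t_min = 2.29 - 0.93 = 1.360
L(2,6) = 236, L_eff = 1 - 236/255 = 0.074510 (inverted)
t(2,6) = 2.29 - 1.360·0.074510 = 2.189
Σt over all 7·8 pixels = 7006/75 ≈ 93.4133333
V = pitch²·Σt = 0.52²·7006/75 = 25.259

t(2,6)=2.189 V=25.259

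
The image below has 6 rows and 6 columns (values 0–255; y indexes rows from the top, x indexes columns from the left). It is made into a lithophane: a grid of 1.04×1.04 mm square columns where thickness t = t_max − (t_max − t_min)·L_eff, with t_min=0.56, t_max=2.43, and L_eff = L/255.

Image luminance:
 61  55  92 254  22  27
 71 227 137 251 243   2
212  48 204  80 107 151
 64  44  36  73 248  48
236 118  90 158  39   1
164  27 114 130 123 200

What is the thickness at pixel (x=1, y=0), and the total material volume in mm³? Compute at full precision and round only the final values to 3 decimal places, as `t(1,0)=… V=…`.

span = t_max - t_min = 2.43 - 0.56 = 1.870
L(1,0) = 55, L_eff = 55/255 = 0.215686
t(1,0) = 2.43 - 1.870·0.215686 = 2.027
Σt over all 6·6 pixels = 85493/1500 ≈ 56.9953333
V = pitch²·Σt = 1.04²·85493/1500 = 61.646

t(1,0)=2.027 V=61.646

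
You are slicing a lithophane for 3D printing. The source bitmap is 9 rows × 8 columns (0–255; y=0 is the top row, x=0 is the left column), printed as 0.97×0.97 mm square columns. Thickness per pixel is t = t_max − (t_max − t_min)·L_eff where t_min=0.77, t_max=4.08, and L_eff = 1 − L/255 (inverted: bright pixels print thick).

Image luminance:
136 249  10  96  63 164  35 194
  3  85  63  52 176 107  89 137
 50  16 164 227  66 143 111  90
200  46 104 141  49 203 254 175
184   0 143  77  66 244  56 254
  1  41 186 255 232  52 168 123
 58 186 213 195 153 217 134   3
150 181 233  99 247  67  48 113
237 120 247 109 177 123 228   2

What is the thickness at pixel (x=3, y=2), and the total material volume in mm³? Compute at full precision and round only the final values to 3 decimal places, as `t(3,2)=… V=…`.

span = t_max - t_min = 4.08 - 0.77 = 3.310
L(3,2) = 227, L_eff = 1 - 227/255 = 0.109804 (inverted)
t(3,2) = 4.08 - 3.310·0.109804 = 3.717
Σt over all 9·8 pixels = 224932/1275 ≈ 176.4172549
V = pitch²·Σt = 0.97²·224932/1275 = 165.991

t(3,2)=3.717 V=165.991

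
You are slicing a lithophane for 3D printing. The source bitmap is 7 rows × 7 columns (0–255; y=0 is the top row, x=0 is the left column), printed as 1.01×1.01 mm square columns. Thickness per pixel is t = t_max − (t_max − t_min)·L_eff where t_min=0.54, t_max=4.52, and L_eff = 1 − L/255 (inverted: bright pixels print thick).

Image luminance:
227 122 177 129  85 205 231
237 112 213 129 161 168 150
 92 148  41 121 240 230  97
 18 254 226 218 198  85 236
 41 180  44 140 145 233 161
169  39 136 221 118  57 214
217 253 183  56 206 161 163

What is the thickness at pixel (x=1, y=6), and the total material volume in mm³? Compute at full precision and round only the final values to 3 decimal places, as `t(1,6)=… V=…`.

t(1,6)=4.489 V=149.381

span = t_max - t_min = 4.52 - 0.54 = 3.980
L(1,6) = 253, L_eff = 1 - 253/255 = 0.007843 (inverted)
t(1,6) = 4.52 - 3.980·0.007843 = 4.489
Σt over all 7·7 pixels = 933539/6375 ≈ 146.4374902
V = pitch²·Σt = 1.01²·933539/6375 = 149.381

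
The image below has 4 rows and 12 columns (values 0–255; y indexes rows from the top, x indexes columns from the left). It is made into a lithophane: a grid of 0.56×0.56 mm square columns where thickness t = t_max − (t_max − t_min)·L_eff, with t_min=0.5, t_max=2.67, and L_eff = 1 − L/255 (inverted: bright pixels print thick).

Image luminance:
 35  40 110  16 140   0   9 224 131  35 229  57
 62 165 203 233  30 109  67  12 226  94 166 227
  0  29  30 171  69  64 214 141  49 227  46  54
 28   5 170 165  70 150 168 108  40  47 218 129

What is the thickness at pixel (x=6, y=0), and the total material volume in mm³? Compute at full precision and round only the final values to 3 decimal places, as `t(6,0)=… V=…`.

t(6,0)=0.577 V=20.902

span = t_max - t_min = 2.67 - 0.5 = 2.170
L(6,0) = 9, L_eff = 1 - 9/255 = 0.964706 (inverted)
t(6,0) = 2.67 - 2.170·0.964706 = 0.577
Σt over all 4·12 pixels = 424901/6375 ≈ 66.6511373
V = pitch²·Σt = 0.56²·424901/6375 = 20.902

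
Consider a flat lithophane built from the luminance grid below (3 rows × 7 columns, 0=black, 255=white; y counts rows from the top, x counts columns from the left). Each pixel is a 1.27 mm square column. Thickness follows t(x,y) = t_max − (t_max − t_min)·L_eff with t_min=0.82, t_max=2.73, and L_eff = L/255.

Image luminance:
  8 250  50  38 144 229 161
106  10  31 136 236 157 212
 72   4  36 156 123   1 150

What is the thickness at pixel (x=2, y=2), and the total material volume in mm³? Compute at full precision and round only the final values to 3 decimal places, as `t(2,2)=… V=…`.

t(2,2)=2.460 V=64.561

span = t_max - t_min = 2.73 - 0.82 = 1.910
L(2,2) = 36, L_eff = 36/255 = 0.141176
t(2,2) = 2.73 - 1.910·0.141176 = 2.460
Σt over all 3·7 pixels = 68047/1700 ≈ 40.0276471
V = pitch²·Σt = 1.27²·68047/1700 = 64.561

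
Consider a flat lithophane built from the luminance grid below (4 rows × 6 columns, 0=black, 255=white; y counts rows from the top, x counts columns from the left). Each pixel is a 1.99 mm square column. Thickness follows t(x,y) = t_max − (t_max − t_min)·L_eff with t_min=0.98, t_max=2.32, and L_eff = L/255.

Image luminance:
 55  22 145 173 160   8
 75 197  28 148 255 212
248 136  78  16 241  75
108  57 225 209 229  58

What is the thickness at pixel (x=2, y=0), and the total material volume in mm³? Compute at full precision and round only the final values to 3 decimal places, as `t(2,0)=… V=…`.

t(2,0)=1.558 V=154.781

span = t_max - t_min = 2.32 - 0.98 = 1.340
L(2,0) = 145, L_eff = 145/255 = 0.568627
t(2,0) = 2.32 - 1.340·0.568627 = 1.558
Σt over all 4·6 pixels = 249167/6375 ≈ 39.0850196
V = pitch²·Σt = 1.99²·249167/6375 = 154.781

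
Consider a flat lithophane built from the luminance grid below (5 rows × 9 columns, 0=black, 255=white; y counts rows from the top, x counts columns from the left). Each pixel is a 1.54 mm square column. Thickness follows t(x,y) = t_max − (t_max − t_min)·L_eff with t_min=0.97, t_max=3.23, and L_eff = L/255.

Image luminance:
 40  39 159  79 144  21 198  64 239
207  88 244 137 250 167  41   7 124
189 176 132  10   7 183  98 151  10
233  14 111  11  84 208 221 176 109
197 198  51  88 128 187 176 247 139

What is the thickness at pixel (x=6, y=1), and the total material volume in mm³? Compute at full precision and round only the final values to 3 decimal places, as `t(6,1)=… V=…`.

t(6,1)=2.867 V=223.181

span = t_max - t_min = 3.23 - 0.97 = 2.260
L(6,1) = 41, L_eff = 41/255 = 0.160784
t(6,1) = 3.23 - 2.260·0.160784 = 2.867
Σt over all 5·9 pixels = 2399693/25500 ≈ 94.1056078
V = pitch²·Σt = 1.54²·2399693/25500 = 223.181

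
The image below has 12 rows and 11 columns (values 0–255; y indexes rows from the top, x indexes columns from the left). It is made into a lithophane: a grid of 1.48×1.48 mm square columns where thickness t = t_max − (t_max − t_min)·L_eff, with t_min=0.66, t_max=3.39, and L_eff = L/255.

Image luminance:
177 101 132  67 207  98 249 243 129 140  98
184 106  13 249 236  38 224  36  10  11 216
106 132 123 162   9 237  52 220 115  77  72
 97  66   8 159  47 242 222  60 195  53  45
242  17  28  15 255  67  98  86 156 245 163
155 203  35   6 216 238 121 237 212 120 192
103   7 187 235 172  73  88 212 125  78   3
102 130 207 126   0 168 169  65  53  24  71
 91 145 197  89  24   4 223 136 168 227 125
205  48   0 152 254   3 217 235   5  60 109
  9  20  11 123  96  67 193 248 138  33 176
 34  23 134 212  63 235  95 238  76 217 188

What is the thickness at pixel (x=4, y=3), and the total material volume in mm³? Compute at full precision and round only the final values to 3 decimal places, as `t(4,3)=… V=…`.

t(4,3)=2.887 V=597.594

span = t_max - t_min = 3.39 - 0.66 = 2.730
L(4,3) = 47, L_eff = 47/255 = 0.184314
t(4,3) = 3.39 - 2.730·0.184314 = 2.887
Σt over all 12·11 pixels = 1159503/4250 ≈ 272.8242353
V = pitch²·Σt = 1.48²·1159503/4250 = 597.594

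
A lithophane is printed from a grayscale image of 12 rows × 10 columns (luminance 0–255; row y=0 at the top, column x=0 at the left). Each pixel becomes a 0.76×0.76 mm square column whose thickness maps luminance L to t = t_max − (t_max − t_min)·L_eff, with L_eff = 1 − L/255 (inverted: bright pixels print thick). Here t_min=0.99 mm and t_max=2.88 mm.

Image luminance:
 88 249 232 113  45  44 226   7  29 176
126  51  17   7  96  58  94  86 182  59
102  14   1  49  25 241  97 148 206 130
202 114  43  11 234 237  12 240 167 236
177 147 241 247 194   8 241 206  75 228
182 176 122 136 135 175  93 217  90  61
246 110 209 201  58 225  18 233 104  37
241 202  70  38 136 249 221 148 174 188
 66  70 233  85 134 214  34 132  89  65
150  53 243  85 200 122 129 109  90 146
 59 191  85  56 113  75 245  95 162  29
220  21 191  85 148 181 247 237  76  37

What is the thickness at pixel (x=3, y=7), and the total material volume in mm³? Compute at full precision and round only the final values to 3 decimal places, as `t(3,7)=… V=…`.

t(3,7)=1.272 V=136.067

span = t_max - t_min = 2.88 - 0.99 = 1.890
L(3,7) = 38, L_eff = 1 - 38/255 = 0.850980 (inverted)
t(3,7) = 2.88 - 1.890·0.850980 = 1.272
Σt over all 12·10 pixels = 400473/1700 ≈ 235.5723529
V = pitch²·Σt = 0.76²·400473/1700 = 136.067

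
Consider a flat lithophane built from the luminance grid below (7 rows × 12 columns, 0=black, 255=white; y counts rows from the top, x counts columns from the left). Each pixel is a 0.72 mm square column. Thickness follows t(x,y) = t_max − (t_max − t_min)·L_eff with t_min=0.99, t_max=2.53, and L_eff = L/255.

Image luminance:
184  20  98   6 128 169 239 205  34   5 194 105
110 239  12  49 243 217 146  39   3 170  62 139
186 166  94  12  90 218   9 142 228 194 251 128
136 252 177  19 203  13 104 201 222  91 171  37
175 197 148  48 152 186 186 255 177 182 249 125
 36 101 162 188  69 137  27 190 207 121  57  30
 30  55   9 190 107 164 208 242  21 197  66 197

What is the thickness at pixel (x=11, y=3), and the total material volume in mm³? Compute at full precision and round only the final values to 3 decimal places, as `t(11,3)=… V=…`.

t(11,3)=2.307 V=75.573

span = t_max - t_min = 2.53 - 0.99 = 1.540
L(11,3) = 37, L_eff = 37/255 = 0.145098
t(11,3) = 2.53 - 1.540·0.145098 = 2.307
Σt over all 7·12 pixels = 1858703/12750 ≈ 145.7806275
V = pitch²·Σt = 0.72²·1858703/12750 = 75.573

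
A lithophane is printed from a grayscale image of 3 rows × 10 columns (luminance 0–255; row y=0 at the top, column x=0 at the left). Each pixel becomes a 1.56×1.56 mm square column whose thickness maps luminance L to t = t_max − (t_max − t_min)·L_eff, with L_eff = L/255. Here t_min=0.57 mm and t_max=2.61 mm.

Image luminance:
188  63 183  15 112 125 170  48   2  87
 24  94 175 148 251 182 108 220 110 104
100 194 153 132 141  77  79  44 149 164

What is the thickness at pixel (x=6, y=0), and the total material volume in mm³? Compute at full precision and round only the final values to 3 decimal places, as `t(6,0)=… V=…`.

t(6,0)=1.250 V=119.646

span = t_max - t_min = 2.61 - 0.57 = 2.040
L(6,0) = 170, L_eff = 170/255 = 0.666667
t(6,0) = 2.61 - 2.040·0.666667 = 1.250
Σt over all 3·10 pixels = 49.164
V = pitch²·Σt = 1.56²·49.164 = 119.646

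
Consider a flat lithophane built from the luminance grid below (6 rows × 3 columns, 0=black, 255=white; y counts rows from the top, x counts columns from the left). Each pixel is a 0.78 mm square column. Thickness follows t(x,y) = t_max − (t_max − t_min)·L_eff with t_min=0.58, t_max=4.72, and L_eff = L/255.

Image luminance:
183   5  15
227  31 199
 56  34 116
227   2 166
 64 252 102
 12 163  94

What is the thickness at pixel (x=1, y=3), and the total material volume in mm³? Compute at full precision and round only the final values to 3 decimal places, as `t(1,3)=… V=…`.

t(1,3)=4.688 V=32.448

span = t_max - t_min = 4.72 - 0.58 = 4.140
L(1,3) = 2, L_eff = 2/255 = 0.007843
t(1,3) = 4.72 - 4.140·0.007843 = 4.688
Σt over all 6·3 pixels = 113334/2125 ≈ 53.3336471
V = pitch²·Σt = 0.78²·113334/2125 = 32.448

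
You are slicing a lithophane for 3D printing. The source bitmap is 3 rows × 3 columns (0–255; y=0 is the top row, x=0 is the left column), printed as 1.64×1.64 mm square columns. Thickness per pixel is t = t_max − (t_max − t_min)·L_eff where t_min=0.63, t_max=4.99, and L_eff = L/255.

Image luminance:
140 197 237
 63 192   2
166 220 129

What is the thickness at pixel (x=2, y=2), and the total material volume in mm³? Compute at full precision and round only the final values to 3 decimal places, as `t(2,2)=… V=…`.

span = t_max - t_min = 4.99 - 0.63 = 4.360
L(2,2) = 129, L_eff = 129/255 = 0.505882
t(2,2) = 4.99 - 4.360·0.505882 = 2.784
Σt over all 3·3 pixels = 558349/25500 ≈ 21.8960392
V = pitch²·Σt = 1.64²·558349/25500 = 58.892

t(2,2)=2.784 V=58.892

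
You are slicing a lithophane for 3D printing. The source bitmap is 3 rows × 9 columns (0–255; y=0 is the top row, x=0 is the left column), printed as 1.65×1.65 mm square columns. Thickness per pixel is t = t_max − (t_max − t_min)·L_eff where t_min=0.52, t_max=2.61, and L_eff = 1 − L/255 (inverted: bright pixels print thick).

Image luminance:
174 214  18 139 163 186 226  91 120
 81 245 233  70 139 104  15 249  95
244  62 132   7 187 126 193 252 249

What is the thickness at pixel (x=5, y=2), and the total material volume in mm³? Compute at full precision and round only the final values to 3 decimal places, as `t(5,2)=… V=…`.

t(5,2)=1.553 V=127.792

span = t_max - t_min = 2.61 - 0.52 = 2.090
L(5,2) = 126, L_eff = 1 - 126/255 = 0.505882 (inverted)
t(5,2) = 2.61 - 2.090·0.505882 = 1.553
Σt over all 3·9 pixels = 199491/4250 ≈ 46.9390588
V = pitch²·Σt = 1.65²·199491/4250 = 127.792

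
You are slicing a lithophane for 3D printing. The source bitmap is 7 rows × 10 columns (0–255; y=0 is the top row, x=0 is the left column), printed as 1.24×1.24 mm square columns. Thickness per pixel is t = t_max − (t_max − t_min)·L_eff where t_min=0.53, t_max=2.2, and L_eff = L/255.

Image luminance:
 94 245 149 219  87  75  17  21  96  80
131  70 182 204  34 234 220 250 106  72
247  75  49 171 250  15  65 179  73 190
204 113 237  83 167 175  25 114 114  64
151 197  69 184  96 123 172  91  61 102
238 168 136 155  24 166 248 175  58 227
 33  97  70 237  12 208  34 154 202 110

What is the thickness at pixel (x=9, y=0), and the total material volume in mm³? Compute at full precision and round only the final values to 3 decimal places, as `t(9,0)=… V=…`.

t(9,0)=1.676 V=144.209

span = t_max - t_min = 2.2 - 0.53 = 1.670
L(9,0) = 80, L_eff = 80/255 = 0.313725
t(9,0) = 2.2 - 1.670·0.313725 = 1.676
Σt over all 7·10 pixels = 1195801/12750 ≈ 93.7883137
V = pitch²·Σt = 1.24²·1195801/12750 = 144.209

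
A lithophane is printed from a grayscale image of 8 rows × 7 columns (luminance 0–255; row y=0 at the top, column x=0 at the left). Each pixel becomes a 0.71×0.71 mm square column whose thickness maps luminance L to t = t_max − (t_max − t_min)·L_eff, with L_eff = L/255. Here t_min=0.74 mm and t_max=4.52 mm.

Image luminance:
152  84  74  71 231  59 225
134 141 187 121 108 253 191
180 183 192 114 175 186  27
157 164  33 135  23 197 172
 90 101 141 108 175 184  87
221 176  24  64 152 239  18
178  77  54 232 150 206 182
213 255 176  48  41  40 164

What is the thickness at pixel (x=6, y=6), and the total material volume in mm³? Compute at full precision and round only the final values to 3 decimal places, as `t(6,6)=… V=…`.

t(6,6)=1.822 V=69.574

span = t_max - t_min = 4.52 - 0.74 = 3.780
L(6,6) = 182, L_eff = 182/255 = 0.713725
t(6,6) = 4.52 - 3.780·0.713725 = 1.822
Σt over all 8·7 pixels = 117313/850 ≈ 138.0152941
V = pitch²·Σt = 0.71²·117313/850 = 69.574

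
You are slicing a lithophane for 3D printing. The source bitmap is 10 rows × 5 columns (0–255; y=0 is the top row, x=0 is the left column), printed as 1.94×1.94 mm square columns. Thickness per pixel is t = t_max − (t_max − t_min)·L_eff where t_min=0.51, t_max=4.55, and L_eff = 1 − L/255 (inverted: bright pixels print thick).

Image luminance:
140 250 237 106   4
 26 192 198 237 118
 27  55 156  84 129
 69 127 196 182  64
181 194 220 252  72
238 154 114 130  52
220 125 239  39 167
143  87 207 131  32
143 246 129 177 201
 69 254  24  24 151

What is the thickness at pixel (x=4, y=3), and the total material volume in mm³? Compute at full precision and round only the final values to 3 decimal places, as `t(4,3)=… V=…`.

span = t_max - t_min = 4.55 - 0.51 = 4.040
L(4,3) = 64, L_eff = 1 - 64/255 = 0.749020 (inverted)
t(4,3) = 4.55 - 4.040·0.749020 = 1.524
Σt over all 10·5 pixels = 1741549/12750 ≈ 136.5920784
V = pitch²·Σt = 1.94²·1741549/12750 = 514.078

t(4,3)=1.524 V=514.078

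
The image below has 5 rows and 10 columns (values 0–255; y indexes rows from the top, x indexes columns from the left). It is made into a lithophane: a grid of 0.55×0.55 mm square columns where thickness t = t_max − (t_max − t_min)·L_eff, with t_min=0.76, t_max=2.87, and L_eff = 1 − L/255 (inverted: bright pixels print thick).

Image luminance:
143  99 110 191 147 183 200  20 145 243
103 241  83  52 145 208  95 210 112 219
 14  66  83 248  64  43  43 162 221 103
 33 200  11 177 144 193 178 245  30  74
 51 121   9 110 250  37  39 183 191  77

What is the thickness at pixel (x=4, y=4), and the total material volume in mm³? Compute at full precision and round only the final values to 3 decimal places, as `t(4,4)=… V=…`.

span = t_max - t_min = 2.87 - 0.76 = 2.110
L(4,4) = 250, L_eff = 1 - 250/255 = 0.019608 (inverted)
t(4,4) = 2.87 - 2.110·0.019608 = 2.829
Σt over all 5·10 pixels = 2308639/25500 ≈ 90.5348627
V = pitch²·Σt = 0.55²·2308639/25500 = 27.387

t(4,4)=2.829 V=27.387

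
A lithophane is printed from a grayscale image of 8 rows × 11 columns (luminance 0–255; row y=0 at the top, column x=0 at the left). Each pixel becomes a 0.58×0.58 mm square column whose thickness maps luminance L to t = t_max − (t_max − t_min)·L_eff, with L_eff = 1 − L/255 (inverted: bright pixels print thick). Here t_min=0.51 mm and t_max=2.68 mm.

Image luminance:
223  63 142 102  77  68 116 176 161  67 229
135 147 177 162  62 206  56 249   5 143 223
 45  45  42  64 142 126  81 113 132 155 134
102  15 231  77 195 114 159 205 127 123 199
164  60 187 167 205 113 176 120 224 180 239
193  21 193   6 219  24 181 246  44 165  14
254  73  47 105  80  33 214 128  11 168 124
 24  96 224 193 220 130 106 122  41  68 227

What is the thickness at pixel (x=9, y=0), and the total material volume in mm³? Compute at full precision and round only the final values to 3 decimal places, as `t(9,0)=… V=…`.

t(9,0)=1.080 V=47.858

span = t_max - t_min = 2.68 - 0.51 = 2.170
L(9,0) = 67, L_eff = 1 - 67/255 = 0.737255 (inverted)
t(9,0) = 2.68 - 2.170·0.737255 = 1.080
Σt over all 8·11 pixels = 906947/6375 ≈ 142.2661961
V = pitch²·Σt = 0.58²·906947/6375 = 47.858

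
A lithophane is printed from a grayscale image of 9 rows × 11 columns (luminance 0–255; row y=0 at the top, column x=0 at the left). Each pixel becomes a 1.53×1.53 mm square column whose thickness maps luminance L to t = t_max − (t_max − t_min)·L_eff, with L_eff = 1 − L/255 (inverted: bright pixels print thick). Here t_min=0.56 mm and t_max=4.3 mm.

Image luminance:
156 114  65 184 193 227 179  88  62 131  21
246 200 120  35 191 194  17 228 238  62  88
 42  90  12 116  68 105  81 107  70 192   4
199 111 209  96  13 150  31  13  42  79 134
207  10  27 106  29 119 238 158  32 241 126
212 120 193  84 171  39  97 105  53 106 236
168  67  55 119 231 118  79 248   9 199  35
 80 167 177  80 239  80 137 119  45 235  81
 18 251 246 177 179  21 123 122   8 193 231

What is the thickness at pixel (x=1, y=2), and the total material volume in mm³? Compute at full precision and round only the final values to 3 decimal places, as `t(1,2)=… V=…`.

t(1,2)=1.880 V=543.460

span = t_max - t_min = 4.3 - 0.56 = 3.740
L(1,2) = 90, L_eff = 1 - 90/255 = 0.647059 (inverted)
t(1,2) = 4.3 - 3.740·0.647059 = 1.880
Σt over all 9·11 pixels = 174119/750 ≈ 232.1586667
V = pitch²·Σt = 1.53²·174119/750 = 543.460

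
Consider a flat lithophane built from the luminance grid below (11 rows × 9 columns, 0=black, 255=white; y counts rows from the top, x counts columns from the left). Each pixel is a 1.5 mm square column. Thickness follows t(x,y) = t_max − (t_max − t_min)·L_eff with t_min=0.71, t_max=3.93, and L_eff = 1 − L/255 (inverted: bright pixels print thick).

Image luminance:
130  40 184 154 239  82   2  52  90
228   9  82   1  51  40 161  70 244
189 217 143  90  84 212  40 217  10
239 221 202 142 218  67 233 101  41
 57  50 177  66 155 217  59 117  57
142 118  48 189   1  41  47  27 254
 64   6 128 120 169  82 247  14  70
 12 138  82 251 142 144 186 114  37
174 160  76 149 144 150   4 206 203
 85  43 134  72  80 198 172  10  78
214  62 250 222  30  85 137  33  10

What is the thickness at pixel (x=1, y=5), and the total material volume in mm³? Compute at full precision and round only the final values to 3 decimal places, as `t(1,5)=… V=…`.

t(1,5)=2.200 V=485.854

span = t_max - t_min = 3.93 - 0.71 = 3.220
L(1,5) = 118, L_eff = 1 - 118/255 = 0.537255 (inverted)
t(1,5) = 3.93 - 3.220·0.537255 = 2.200
Σt over all 11·9 pixels = 5506343/25500 ≈ 215.9350196
V = pitch²·Σt = 1.5²·5506343/25500 = 485.854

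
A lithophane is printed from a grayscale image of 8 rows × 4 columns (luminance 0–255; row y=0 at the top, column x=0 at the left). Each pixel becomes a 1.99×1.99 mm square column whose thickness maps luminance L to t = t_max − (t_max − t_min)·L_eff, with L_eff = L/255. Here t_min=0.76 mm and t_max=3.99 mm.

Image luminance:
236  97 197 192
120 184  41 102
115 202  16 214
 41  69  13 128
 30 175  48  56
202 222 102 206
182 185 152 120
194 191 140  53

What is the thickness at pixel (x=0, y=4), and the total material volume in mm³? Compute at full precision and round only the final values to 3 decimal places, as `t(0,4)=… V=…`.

span = t_max - t_min = 3.99 - 0.76 = 3.230
L(0,4) = 30, L_eff = 30/255 = 0.117647
t(0,4) = 3.99 - 3.230·0.117647 = 3.610
Σt over all 8·4 pixels = 22249/300 ≈ 74.1633333
V = pitch²·Σt = 1.99²·22249/300 = 293.694

t(0,4)=3.610 V=293.694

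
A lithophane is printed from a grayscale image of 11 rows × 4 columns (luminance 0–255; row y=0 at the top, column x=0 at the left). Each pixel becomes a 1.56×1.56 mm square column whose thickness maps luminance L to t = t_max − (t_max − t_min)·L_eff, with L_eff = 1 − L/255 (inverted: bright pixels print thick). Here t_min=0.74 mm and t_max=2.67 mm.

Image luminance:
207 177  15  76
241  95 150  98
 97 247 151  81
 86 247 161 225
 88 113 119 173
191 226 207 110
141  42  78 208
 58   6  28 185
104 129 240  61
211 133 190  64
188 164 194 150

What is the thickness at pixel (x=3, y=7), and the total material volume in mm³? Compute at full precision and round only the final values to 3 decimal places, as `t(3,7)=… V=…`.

t(3,7)=2.140 V=192.607

span = t_max - t_min = 2.67 - 0.74 = 1.930
L(3,7) = 185, L_eff = 1 - 185/255 = 0.274510 (inverted)
t(3,7) = 2.67 - 1.930·0.274510 = 2.140
Σt over all 11·4 pixels = 403639/5100 ≈ 79.1449020
V = pitch²·Σt = 1.56²·403639/5100 = 192.607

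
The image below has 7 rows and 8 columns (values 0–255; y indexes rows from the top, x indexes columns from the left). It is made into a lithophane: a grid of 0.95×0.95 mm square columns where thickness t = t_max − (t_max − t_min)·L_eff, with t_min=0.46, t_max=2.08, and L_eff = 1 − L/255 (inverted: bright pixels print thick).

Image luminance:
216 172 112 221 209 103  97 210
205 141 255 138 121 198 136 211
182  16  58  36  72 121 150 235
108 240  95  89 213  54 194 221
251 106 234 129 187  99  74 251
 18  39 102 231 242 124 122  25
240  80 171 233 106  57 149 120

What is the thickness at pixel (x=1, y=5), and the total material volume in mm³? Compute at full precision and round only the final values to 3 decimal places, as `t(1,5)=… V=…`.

t(1,5)=0.708 V=70.372

span = t_max - t_min = 2.08 - 0.46 = 1.620
L(1,5) = 39, L_eff = 1 - 39/255 = 0.847059 (inverted)
t(1,5) = 2.08 - 1.620·0.847059 = 0.708
Σt over all 7·8 pixels = 331393/4250 ≈ 77.9748235
V = pitch²·Σt = 0.95²·331393/4250 = 70.372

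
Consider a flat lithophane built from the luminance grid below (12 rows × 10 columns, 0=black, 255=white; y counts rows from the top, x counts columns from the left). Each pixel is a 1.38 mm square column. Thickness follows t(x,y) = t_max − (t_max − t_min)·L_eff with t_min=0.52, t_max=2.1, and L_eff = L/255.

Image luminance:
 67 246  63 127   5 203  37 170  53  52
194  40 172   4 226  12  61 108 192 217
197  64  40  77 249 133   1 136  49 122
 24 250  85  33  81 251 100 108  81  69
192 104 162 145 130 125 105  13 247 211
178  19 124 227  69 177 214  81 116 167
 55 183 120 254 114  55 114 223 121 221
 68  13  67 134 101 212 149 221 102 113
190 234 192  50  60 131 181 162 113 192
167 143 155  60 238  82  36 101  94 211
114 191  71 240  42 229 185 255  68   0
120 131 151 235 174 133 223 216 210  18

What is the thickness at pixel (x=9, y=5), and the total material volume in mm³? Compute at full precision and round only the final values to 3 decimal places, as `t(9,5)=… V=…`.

span = t_max - t_min = 2.1 - 0.52 = 1.580
L(9,5) = 167, L_eff = 167/255 = 0.654902
t(9,5) = 2.1 - 1.580·0.654902 = 1.065
Σt over all 12·10 pixels = 1977203/12750 ≈ 155.0747451
V = pitch²·Σt = 1.38²·1977203/12750 = 295.324

t(9,5)=1.065 V=295.324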